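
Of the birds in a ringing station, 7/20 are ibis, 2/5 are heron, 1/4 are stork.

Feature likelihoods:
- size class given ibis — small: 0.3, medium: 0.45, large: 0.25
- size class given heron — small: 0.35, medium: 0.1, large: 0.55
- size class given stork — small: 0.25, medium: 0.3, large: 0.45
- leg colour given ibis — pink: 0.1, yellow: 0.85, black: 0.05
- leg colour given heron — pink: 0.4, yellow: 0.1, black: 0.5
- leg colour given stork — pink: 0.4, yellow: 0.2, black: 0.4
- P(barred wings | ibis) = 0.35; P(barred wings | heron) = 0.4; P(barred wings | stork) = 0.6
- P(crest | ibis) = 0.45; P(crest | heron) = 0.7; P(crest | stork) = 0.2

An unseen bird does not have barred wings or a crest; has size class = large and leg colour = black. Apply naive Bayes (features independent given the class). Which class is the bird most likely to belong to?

heron

ibis: 0.35 × 0.25 × 0.05 × (1−0.35) × (1−0.45) = 0.0015640625
heron: 0.4 × 0.55 × 0.5 × (1−0.4) × (1−0.7) = 0.0198
stork: 0.25 × 0.45 × 0.4 × (1−0.6) × (1−0.2) = 0.0144
Highest score → heron.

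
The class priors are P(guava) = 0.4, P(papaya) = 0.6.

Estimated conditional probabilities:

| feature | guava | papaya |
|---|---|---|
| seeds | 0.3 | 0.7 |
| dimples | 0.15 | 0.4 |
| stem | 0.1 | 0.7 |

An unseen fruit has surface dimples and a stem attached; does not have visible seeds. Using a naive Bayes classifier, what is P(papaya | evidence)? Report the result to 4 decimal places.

0.9231

guava: 0.4 × (1−0.3) × 0.15 × 0.1 = 0.0042
papaya: 0.6 × (1−0.7) × 0.4 × 0.7 = 0.0504
P(papaya | x) = 0.0504 / 0.0546 ≈ 0.9231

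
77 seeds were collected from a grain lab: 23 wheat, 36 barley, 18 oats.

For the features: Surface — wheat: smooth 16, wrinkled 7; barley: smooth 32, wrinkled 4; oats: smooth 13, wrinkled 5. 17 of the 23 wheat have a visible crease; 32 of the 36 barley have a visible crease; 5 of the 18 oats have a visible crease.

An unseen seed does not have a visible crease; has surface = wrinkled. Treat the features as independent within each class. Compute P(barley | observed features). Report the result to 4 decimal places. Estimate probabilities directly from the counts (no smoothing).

0.0756

wheat: (23/77) × (7/23) × (6/23) ≈ 0.0237154
barley: (36/77) × (4/36) × (4/36) ≈ 0.00577201
oats: (18/77) × (5/18) × (13/18) ≈ 0.0468975
P(barley | x) = 0.00577201 / 0.07638491 ≈ 0.0756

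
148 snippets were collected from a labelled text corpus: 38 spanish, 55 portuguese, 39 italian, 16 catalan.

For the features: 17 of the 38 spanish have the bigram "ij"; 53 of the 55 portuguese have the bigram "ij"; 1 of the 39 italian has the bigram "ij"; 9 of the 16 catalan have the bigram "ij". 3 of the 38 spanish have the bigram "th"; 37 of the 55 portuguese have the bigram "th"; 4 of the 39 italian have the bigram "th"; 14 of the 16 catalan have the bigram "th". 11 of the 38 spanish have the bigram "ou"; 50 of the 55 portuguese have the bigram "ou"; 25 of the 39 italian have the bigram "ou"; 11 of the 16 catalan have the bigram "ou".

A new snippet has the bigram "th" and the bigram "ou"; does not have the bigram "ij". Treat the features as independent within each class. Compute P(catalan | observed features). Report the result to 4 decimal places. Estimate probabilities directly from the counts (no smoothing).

0.5006

spanish: (38/148) × (21/38) × (3/38) × (11/38) ≈ 0.00324268
portuguese: (55/148) × (2/55) × (37/55) × (50/55) ≈ 0.00826446
italian: (39/148) × (38/39) × (4/39) × (25/39) ≈ 0.0168808
catalan: (16/148) × (7/16) × (14/16) × (11/16) ≈ 0.0284523
P(catalan | x) = 0.0284523 / 0.05684024 ≈ 0.5006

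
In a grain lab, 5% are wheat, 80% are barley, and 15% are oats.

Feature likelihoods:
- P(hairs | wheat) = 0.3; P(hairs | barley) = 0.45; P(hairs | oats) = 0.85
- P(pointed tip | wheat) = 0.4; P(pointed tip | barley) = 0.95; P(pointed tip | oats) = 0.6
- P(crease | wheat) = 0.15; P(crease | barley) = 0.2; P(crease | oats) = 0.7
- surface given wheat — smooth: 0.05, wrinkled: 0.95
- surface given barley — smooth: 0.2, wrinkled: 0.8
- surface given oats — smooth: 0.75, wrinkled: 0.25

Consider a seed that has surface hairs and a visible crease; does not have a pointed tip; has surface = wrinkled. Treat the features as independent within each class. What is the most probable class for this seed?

oats

wheat: 0.05 × 0.3 × (1−0.4) × 0.15 × 0.95 = 0.0012825
barley: 0.8 × 0.45 × (1−0.95) × 0.2 × 0.8 = 0.00288
oats: 0.15 × 0.85 × (1−0.6) × 0.7 × 0.25 = 0.008925
Highest score → oats.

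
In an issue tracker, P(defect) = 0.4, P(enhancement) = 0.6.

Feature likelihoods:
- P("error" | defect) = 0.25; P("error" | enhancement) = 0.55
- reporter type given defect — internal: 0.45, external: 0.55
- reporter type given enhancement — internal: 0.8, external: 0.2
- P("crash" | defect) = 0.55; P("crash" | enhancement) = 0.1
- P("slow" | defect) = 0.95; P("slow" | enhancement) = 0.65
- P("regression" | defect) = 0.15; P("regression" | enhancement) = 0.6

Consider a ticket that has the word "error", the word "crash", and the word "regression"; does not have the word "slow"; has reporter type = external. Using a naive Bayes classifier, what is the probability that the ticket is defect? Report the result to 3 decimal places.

0.141

defect: 0.4 × 0.25 × 0.55 × 0.55 × (1−0.95) × 0.15 = 0.000226875
enhancement: 0.6 × 0.55 × 0.2 × 0.1 × (1−0.65) × 0.6 = 0.001386
P(defect | x) = 0.000226875 / 0.001612875 ≈ 0.141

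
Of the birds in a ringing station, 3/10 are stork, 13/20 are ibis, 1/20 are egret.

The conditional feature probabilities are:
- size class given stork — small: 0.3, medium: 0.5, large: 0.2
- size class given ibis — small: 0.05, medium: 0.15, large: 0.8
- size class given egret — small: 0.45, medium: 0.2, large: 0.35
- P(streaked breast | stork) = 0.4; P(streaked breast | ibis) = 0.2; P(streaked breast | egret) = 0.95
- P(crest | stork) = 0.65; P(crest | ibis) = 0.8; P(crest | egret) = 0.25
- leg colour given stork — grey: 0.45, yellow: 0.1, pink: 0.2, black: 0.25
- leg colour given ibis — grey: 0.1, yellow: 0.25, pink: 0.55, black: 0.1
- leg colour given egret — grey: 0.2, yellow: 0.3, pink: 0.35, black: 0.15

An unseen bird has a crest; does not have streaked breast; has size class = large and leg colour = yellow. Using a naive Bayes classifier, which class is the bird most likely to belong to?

ibis

stork: 0.3 × 0.2 × (1−0.4) × 0.65 × 0.1 = 0.00234
ibis: 0.65 × 0.8 × (1−0.2) × 0.8 × 0.25 = 0.0832
egret: 0.05 × 0.35 × (1−0.95) × 0.25 × 0.3 = 0.000065625
Highest score → ibis.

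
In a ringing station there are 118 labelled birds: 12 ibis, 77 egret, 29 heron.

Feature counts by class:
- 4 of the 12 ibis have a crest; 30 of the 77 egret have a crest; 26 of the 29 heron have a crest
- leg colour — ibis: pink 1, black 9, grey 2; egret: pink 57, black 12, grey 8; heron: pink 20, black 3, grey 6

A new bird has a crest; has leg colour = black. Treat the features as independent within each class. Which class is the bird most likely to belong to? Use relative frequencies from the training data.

ibis: (12/118) × (4/12) × (9/12) ≈ 0.0254237
egret: (77/118) × (30/77) × (12/77) ≈ 0.0396214
heron: (29/118) × (26/29) × (3/29) ≈ 0.0227937
Highest score → egret.

egret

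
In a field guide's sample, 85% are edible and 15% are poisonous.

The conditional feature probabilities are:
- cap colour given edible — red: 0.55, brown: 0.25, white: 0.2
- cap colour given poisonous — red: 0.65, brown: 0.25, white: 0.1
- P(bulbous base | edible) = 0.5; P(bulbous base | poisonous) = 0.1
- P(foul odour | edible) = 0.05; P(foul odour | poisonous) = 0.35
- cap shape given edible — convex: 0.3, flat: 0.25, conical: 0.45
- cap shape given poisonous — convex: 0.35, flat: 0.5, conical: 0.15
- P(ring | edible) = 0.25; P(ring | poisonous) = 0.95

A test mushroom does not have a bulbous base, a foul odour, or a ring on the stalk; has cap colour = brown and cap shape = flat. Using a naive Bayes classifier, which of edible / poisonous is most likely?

edible: 0.85 × 0.25 × (1−0.5) × (1−0.05) × 0.25 × (1−0.25) = 0.01892578125
poisonous: 0.15 × 0.25 × (1−0.1) × (1−0.35) × 0.5 × (1−0.95) = 0.0005484375
Highest score → edible.

edible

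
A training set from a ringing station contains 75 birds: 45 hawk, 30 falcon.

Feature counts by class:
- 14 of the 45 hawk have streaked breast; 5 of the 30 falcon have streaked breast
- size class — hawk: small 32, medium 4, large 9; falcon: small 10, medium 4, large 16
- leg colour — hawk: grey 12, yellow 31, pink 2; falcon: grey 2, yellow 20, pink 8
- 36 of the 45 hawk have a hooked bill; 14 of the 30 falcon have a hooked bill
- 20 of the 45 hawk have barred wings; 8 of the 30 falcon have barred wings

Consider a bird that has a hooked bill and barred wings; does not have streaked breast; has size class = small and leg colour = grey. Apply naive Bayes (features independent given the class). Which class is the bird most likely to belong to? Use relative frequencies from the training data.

hawk

hawk: (45/75) × (31/45) × (32/45) × (12/45) × (36/45) × (20/45) ≈ 0.0278685
falcon: (30/75) × (25/30) × (10/30) × (2/30) × (14/30) × (8/30) ≈ 0.000921811
Highest score → hawk.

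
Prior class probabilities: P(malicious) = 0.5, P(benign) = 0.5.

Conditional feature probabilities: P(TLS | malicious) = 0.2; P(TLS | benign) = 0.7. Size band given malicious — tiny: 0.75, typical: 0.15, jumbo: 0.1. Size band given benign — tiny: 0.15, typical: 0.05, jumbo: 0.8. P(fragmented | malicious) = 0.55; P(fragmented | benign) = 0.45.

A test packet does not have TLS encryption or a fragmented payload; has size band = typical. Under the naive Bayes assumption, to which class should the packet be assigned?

malicious: 0.5 × (1−0.2) × 0.15 × (1−0.55) = 0.027
benign: 0.5 × (1−0.7) × 0.05 × (1−0.45) = 0.004125
Highest score → malicious.

malicious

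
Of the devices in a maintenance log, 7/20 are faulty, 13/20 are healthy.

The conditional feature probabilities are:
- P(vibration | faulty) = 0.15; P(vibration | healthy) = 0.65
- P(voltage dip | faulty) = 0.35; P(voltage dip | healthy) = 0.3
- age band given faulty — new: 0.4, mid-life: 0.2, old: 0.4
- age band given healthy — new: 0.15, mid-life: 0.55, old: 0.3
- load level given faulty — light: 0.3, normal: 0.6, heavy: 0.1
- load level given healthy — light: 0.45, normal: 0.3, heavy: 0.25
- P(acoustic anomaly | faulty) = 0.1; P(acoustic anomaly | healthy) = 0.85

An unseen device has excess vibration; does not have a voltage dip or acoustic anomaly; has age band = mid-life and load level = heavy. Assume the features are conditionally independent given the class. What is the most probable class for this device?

healthy

faulty: 0.35 × 0.15 × (1−0.35) × 0.2 × 0.1 × (1−0.1) = 0.00061425
healthy: 0.65 × 0.65 × (1−0.3) × 0.55 × 0.25 × (1−0.85) = 0.00609984375
Highest score → healthy.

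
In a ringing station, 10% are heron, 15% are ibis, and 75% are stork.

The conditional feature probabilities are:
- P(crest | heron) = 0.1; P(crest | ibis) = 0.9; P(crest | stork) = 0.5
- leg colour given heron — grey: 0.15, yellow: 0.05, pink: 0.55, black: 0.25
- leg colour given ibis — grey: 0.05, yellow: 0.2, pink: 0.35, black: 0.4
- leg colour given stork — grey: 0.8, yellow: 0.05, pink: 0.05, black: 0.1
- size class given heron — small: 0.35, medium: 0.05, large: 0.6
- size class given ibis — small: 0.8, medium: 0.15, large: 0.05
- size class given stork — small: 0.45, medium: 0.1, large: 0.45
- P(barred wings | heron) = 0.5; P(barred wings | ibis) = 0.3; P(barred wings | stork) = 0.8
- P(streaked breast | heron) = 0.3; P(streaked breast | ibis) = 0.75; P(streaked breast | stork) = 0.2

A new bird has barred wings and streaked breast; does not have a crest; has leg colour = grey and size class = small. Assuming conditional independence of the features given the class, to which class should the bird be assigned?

heron: 0.1 × (1−0.1) × 0.15 × 0.35 × 0.5 × 0.3 = 0.00070875
ibis: 0.15 × (1−0.9) × 0.05 × 0.8 × 0.3 × 0.75 = 0.000135
stork: 0.75 × (1−0.5) × 0.8 × 0.45 × 0.8 × 0.2 = 0.0216
Highest score → stork.

stork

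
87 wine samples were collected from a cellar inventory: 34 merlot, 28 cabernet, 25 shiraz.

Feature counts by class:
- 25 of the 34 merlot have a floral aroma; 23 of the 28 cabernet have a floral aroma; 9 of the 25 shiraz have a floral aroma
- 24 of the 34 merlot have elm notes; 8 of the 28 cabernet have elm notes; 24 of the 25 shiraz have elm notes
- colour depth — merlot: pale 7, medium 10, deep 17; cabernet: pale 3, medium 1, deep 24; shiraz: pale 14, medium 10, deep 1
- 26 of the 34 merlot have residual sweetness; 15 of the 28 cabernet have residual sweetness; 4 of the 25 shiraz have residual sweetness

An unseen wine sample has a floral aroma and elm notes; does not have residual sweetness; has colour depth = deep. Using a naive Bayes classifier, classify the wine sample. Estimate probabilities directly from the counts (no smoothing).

merlot: (34/87) × (25/34) × (24/34) × (17/34) × (8/34) ≈ 0.0238635
cabernet: (28/87) × (23/28) × (8/28) × (24/28) × (13/28) ≈ 0.0300593
shiraz: (25/87) × (9/25) × (24/25) × (1/25) × (21/25) ≈ 0.00333683
Highest score → cabernet.

cabernet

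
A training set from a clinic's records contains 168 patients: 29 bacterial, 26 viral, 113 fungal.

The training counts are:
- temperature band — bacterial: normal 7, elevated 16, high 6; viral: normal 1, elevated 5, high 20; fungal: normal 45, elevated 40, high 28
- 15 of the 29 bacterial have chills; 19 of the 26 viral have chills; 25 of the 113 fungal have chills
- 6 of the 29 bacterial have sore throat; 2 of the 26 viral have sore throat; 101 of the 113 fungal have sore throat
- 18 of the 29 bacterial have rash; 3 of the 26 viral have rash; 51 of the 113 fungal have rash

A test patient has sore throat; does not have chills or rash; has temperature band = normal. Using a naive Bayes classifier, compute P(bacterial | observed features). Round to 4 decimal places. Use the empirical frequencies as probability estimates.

bacterial: (29/168) × (7/29) × (14/29) × (6/29) × (11/29) ≈ 0.00157858
viral: (26/168) × (1/26) × (7/26) × (2/26) × (23/26) ≈ 0.00010905
fungal: (113/168) × (45/113) × (88/113) × (101/113) × (62/113) ≈ 0.102297
P(bacterial | x) = 0.00157858 / 0.10398463 ≈ 0.0152

0.0152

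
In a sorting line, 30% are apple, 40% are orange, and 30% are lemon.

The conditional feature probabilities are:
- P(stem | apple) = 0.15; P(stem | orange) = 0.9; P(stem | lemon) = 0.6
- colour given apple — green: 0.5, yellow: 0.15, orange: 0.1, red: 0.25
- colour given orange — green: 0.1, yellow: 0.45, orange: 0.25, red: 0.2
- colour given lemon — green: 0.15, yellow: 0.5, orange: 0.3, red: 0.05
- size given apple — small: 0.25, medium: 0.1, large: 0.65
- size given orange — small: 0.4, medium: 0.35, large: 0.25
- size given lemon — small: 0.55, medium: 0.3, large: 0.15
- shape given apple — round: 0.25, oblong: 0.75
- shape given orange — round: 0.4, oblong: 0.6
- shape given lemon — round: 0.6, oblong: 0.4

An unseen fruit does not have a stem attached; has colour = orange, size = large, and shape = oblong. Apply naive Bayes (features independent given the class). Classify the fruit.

apple: 0.3 × (1−0.15) × 0.1 × 0.65 × 0.75 = 0.01243125
orange: 0.4 × (1−0.9) × 0.25 × 0.25 × 0.6 = 0.0015
lemon: 0.3 × (1−0.6) × 0.3 × 0.15 × 0.4 = 0.00216
Highest score → apple.

apple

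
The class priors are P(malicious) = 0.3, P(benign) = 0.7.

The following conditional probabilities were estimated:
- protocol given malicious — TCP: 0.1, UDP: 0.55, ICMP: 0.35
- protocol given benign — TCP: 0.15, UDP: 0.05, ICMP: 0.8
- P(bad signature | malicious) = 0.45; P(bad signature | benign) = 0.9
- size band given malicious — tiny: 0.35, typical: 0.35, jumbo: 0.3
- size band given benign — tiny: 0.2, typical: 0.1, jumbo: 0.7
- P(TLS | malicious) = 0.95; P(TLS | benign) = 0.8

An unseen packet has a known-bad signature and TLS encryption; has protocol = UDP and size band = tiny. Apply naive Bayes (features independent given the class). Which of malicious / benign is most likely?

malicious: 0.3 × 0.55 × 0.45 × 0.35 × 0.95 = 0.024688125
benign: 0.7 × 0.05 × 0.9 × 0.2 × 0.8 = 0.00504
Highest score → malicious.

malicious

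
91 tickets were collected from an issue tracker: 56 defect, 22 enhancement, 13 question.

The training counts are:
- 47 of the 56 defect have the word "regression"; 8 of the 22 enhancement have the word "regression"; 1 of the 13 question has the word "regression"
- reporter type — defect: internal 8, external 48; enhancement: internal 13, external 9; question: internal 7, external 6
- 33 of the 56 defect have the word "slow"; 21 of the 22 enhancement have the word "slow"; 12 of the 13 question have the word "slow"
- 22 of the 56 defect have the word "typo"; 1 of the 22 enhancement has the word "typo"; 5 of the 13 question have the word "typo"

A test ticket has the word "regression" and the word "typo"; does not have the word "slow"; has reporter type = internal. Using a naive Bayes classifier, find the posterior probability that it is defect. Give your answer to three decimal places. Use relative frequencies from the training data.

defect: (56/91) × (47/56) × (8/56) × (23/56) × (22/56) ≈ 0.0119051
enhancement: (22/91) × (8/22) × (13/22) × (1/22) × (1/22) ≈ 0.000107331
question: (13/91) × (1/13) × (7/13) × (1/13) × (5/13) ≈ 0.000175064
P(defect | x) = 0.0119051 / 0.012187495 ≈ 0.977

0.977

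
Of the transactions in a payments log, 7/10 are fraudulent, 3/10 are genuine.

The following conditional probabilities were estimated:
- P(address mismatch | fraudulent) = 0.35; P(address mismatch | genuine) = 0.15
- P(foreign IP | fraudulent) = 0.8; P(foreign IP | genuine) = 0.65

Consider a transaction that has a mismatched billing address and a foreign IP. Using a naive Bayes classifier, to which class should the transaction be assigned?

fraudulent: 0.7 × 0.35 × 0.8 = 0.196
genuine: 0.3 × 0.15 × 0.65 = 0.02925
Highest score → fraudulent.

fraudulent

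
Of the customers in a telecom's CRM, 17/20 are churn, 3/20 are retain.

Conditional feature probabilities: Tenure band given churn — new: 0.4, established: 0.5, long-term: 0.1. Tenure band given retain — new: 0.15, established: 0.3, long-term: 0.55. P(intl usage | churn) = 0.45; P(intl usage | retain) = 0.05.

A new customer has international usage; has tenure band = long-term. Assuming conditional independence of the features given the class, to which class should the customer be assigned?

churn

churn: 0.85 × 0.1 × 0.45 = 0.03825
retain: 0.15 × 0.55 × 0.05 = 0.004125
Highest score → churn.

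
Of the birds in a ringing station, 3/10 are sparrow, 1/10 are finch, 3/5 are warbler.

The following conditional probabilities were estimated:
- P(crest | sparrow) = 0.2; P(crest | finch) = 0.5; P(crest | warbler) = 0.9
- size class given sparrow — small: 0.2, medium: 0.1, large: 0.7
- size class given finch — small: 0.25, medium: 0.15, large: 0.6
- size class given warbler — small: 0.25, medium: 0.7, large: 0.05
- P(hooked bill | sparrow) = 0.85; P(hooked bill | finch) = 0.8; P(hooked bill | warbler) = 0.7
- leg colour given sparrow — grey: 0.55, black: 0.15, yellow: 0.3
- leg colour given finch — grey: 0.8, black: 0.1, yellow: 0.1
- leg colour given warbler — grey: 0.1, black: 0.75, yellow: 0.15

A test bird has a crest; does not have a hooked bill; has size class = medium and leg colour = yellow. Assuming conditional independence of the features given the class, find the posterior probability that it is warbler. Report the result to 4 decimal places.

sparrow: 0.3 × 0.2 × 0.1 × (1−0.85) × 0.3 = 0.00027
finch: 0.1 × 0.5 × 0.15 × (1−0.8) × 0.1 = 0.00015
warbler: 0.6 × 0.9 × 0.7 × (1−0.7) × 0.15 = 0.01701
P(warbler | x) = 0.01701 / 0.01743 ≈ 0.9759

0.9759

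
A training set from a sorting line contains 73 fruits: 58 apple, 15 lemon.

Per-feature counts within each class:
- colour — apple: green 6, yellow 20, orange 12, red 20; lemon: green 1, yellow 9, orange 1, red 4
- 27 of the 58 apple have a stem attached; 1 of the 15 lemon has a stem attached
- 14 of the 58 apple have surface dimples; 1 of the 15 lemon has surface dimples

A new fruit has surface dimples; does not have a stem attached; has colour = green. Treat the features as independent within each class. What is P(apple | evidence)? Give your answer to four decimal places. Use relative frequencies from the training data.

0.9256

apple: (58/73) × (6/58) × (31/58) × (14/58) ≈ 0.0106038
lemon: (15/73) × (1/15) × (14/15) × (1/15) ≈ 0.000852359
P(apple | x) = 0.0106038 / 0.011456159 ≈ 0.9256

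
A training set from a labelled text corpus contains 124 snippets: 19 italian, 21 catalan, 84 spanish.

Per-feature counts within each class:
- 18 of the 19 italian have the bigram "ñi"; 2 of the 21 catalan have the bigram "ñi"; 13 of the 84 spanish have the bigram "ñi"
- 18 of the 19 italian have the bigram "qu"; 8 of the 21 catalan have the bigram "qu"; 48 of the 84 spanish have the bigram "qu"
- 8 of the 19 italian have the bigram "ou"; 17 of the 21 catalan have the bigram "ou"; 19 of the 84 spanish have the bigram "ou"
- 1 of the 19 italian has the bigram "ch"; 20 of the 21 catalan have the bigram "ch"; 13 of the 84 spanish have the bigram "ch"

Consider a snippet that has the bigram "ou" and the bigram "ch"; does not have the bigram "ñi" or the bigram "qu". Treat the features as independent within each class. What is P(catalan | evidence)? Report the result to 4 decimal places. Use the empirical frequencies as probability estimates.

italian: (19/124) × (1/19) × (1/19) × (8/19) × (1/19) ≈ 0.00000940605
catalan: (21/124) × (19/21) × (13/21) × (17/21) × (20/21) ≈ 0.0731301
spanish: (84/124) × (71/84) × (36/84) × (19/84) × (13/84) ≈ 0.0085901
P(catalan | x) = 0.0731301 / 0.08172960605 ≈ 0.8948

0.8948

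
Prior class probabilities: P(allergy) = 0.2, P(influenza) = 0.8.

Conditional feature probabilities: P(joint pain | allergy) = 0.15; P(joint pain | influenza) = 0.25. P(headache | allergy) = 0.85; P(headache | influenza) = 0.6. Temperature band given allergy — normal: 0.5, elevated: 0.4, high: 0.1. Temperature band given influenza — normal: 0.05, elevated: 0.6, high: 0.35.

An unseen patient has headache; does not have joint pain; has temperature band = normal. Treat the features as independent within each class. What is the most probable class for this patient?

allergy: 0.2 × (1−0.15) × 0.85 × 0.5 = 0.07225
influenza: 0.8 × (1−0.25) × 0.6 × 0.05 = 0.018
Highest score → allergy.

allergy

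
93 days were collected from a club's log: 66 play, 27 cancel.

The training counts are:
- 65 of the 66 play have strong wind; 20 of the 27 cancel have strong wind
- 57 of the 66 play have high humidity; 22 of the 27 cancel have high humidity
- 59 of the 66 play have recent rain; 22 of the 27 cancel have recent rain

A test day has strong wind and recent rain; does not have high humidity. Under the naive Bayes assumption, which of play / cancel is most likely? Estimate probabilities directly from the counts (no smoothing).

play: (66/93) × (65/66) × (9/66) × (59/66) ≈ 0.0851995
cancel: (27/93) × (20/27) × (5/27) × (22/27) ≈ 0.0324498
Highest score → play.

play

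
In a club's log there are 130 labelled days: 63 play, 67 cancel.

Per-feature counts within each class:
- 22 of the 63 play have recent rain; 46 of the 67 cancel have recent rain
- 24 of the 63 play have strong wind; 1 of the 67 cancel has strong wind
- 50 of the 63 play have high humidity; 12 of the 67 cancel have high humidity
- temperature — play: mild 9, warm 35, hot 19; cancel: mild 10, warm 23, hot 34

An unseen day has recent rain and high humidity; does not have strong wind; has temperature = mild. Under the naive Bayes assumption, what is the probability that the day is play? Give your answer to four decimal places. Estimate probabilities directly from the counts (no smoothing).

play: (63/130) × (22/63) × (39/63) × (50/63) × (9/63) ≈ 0.0118778
cancel: (67/130) × (46/67) × (66/67) × (12/67) × (10/67) ≈ 0.00931784
P(play | x) = 0.0118778 / 0.02119564 ≈ 0.5604

0.5604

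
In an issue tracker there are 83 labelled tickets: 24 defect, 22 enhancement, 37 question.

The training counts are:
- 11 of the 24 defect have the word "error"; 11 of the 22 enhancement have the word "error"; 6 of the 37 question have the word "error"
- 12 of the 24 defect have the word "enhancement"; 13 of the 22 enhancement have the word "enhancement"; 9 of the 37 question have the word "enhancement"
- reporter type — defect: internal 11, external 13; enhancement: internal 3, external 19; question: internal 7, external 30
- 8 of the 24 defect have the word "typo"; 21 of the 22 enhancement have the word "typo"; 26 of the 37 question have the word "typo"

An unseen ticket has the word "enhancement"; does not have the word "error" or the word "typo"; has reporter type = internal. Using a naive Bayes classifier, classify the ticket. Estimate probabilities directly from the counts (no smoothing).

defect: (24/83) × (13/24) × (12/24) × (11/24) × (16/24) ≈ 0.023929
enhancement: (22/83) × (11/22) × (13/22) × (3/22) × (1/22) ≈ 0.000485413
question: (37/83) × (31/37) × (9/37) × (7/37) × (11/37) ≈ 0.00510989
Highest score → defect.

defect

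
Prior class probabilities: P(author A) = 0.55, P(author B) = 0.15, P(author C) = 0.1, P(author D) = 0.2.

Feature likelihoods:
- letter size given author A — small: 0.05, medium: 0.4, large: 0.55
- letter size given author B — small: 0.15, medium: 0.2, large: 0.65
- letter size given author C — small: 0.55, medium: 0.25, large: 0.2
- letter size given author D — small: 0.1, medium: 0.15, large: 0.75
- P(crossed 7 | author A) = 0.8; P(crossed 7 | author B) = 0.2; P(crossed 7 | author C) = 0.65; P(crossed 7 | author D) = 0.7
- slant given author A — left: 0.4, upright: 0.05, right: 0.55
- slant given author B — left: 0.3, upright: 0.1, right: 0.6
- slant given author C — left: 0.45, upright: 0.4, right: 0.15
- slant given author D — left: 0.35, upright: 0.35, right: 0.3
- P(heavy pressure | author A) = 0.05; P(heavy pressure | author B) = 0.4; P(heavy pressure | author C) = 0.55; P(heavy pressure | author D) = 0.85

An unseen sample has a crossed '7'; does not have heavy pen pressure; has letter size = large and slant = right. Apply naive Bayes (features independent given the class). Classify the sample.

author A

author A: 0.55 × 0.55 × 0.8 × 0.55 × (1−0.05) = 0.126445
author B: 0.15 × 0.65 × 0.2 × 0.6 × (1−0.4) = 0.00702
author C: 0.1 × 0.2 × 0.65 × 0.15 × (1−0.55) = 0.0008775
author D: 0.2 × 0.75 × 0.7 × 0.3 × (1−0.85) = 0.004725
Highest score → author A.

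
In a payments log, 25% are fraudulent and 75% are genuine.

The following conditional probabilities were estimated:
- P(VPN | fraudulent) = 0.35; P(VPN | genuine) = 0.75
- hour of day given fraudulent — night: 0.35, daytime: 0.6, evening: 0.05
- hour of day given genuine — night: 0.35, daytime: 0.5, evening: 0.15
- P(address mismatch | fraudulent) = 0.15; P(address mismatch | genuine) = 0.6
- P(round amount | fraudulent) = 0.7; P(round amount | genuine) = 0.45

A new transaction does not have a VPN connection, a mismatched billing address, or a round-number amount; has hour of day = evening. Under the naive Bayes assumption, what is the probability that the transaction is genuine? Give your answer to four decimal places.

fraudulent: 0.25 × (1−0.35) × 0.05 × (1−0.15) × (1−0.7) = 0.002071875
genuine: 0.75 × (1−0.75) × 0.15 × (1−0.6) × (1−0.45) = 0.0061875
P(genuine | x) = 0.0061875 / 0.008259375 ≈ 0.7491

0.7491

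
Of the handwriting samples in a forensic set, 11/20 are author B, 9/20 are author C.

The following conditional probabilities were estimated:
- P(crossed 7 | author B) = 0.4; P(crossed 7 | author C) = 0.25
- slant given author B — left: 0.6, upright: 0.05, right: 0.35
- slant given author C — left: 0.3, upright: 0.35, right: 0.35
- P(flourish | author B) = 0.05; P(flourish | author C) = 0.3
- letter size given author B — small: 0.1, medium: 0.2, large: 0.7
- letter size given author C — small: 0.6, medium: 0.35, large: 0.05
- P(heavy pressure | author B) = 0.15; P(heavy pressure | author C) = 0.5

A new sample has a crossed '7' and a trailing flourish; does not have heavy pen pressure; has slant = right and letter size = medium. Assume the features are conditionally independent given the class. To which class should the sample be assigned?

author B: 0.55 × 0.4 × 0.35 × 0.05 × 0.2 × (1−0.15) = 0.0006545
author C: 0.45 × 0.25 × 0.35 × 0.3 × 0.35 × (1−0.5) = 0.0020671875
Highest score → author C.

author C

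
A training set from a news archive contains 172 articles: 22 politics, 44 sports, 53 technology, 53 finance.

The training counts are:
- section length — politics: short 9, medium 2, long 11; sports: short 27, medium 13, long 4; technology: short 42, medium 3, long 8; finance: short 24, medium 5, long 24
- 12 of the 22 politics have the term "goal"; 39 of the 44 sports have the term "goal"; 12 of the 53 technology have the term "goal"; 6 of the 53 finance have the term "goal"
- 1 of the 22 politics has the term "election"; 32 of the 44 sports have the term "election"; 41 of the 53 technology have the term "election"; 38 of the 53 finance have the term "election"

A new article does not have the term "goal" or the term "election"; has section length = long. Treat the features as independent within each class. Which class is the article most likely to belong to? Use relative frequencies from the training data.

finance

politics: (22/172) × (11/22) × (10/22) × (21/22) ≈ 0.0277484
sports: (44/172) × (4/44) × (5/44) × (12/44) ≈ 0.000720738
technology: (53/172) × (8/53) × (41/53) × (12/53) ≈ 0.00814657
finance: (53/172) × (24/53) × (47/53) × (15/53) ≈ 0.0350203
Highest score → finance.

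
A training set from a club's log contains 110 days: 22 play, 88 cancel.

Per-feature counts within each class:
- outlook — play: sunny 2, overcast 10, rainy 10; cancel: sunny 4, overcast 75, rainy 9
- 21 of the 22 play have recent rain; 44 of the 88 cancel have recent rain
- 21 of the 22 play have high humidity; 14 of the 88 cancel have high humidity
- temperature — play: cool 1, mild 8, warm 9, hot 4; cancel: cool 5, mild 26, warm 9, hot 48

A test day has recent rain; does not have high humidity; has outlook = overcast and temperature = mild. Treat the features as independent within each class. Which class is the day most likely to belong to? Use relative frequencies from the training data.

cancel

play: (22/110) × (10/22) × (21/22) × (1/22) × (8/22) ≈ 0.00143433
cancel: (88/110) × (75/88) × (44/88) × (74/88) × (26/88) ≈ 0.084699
Highest score → cancel.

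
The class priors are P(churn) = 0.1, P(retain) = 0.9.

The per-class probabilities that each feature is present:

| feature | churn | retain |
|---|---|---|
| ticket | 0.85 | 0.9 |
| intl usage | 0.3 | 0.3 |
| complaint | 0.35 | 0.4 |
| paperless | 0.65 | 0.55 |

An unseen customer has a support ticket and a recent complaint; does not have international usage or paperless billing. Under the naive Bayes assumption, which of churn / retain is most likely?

retain

churn: 0.1 × 0.85 × (1−0.3) × 0.35 × (1−0.65) = 0.00728875
retain: 0.9 × 0.9 × (1−0.3) × 0.4 × (1−0.55) = 0.10206
Highest score → retain.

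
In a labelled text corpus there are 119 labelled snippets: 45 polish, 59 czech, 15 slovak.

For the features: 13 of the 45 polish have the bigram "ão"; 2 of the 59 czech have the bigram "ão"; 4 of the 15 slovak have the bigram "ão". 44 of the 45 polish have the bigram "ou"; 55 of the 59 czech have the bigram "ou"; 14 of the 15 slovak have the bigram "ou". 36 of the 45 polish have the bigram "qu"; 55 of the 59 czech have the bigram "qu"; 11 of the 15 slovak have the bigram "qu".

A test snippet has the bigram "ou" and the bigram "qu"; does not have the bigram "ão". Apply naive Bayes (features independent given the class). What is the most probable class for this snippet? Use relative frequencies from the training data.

czech

polish: (45/119) × (32/45) × (44/45) × (36/45) ≈ 0.210345
czech: (59/119) × (57/59) × (55/59) × (55/59) ≈ 0.416245
slovak: (15/119) × (11/15) × (14/15) × (11/15) ≈ 0.063268
Highest score → czech.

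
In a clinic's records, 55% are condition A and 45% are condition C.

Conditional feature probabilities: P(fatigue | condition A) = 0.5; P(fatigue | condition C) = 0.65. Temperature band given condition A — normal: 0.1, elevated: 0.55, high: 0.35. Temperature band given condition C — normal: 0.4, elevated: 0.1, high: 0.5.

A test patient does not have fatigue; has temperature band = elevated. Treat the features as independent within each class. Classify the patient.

condition A

condition A: 0.55 × (1−0.5) × 0.55 = 0.15125
condition C: 0.45 × (1−0.65) × 0.1 = 0.01575
Highest score → condition A.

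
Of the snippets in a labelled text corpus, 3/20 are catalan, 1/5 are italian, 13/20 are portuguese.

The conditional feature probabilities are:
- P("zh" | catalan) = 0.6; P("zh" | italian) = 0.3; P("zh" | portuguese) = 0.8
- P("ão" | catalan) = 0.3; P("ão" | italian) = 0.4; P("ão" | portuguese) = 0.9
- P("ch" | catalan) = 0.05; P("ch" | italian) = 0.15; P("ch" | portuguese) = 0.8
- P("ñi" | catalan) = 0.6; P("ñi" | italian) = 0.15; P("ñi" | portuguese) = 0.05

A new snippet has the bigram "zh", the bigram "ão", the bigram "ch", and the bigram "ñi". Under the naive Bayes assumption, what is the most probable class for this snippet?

catalan: 0.15 × 0.6 × 0.3 × 0.05 × 0.6 = 0.00081
italian: 0.2 × 0.3 × 0.4 × 0.15 × 0.15 = 0.00054
portuguese: 0.65 × 0.8 × 0.9 × 0.8 × 0.05 = 0.01872
Highest score → portuguese.

portuguese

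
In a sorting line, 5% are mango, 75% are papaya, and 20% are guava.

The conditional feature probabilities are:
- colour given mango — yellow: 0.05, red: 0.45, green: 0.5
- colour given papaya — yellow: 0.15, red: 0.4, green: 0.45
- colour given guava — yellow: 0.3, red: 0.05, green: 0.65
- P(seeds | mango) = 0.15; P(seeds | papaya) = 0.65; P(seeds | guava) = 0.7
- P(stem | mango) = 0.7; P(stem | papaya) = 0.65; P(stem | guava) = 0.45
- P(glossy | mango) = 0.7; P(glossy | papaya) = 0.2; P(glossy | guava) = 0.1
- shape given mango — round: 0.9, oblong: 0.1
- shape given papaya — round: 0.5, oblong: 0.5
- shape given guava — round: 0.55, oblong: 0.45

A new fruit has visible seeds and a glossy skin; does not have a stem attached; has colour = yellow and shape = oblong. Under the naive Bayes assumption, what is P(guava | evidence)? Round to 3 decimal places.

0.288

mango: 0.05 × 0.05 × 0.15 × (1−0.7) × 0.7 × 0.1 = 0.000007875
papaya: 0.75 × 0.15 × 0.65 × (1−0.65) × 0.2 × 0.5 = 0.002559375
guava: 0.2 × 0.3 × 0.7 × (1−0.45) × 0.1 × 0.45 = 0.0010395
P(guava | x) = 0.0010395 / 0.00360675 ≈ 0.288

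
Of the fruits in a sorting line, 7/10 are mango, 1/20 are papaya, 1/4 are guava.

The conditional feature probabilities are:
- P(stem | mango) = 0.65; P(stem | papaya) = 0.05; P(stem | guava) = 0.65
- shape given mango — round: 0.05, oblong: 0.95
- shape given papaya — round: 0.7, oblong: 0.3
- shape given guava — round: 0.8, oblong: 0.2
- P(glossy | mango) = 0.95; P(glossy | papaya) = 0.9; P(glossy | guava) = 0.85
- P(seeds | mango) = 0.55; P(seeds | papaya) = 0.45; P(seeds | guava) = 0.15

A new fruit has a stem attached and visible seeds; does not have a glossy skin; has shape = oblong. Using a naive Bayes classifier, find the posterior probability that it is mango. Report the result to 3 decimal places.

0.940

mango: 0.7 × 0.65 × 0.95 × (1−0.95) × 0.55 = 0.011886875
papaya: 0.05 × 0.05 × 0.3 × (1−0.9) × 0.45 = 0.00003375
guava: 0.25 × 0.65 × 0.2 × (1−0.85) × 0.15 = 0.00073125
P(mango | x) = 0.011886875 / 0.012651875 ≈ 0.940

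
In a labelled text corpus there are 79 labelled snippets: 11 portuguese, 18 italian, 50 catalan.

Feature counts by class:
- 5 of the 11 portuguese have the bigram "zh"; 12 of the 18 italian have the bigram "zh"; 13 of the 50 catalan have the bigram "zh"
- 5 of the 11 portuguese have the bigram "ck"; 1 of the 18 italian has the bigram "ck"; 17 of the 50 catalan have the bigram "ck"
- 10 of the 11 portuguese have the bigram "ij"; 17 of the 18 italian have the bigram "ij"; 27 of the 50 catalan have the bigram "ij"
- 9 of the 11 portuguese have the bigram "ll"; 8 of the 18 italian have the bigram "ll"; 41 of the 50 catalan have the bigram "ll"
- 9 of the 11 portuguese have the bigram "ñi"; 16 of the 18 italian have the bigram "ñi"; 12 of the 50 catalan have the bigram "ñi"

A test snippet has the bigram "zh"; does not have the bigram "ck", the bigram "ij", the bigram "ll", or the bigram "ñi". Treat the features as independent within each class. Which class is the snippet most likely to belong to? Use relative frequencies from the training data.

portuguese: (11/79) × (5/11) × (6/11) × (1/11) × (2/11) × (2/11) ≈ 0.000103749
italian: (18/79) × (12/18) × (17/18) × (1/18) × (10/18) × (2/18) ≈ 0.000491975
catalan: (50/79) × (13/50) × (33/50) × (23/50) × (9/50) × (38/50) ≈ 0.00683446
Highest score → catalan.

catalan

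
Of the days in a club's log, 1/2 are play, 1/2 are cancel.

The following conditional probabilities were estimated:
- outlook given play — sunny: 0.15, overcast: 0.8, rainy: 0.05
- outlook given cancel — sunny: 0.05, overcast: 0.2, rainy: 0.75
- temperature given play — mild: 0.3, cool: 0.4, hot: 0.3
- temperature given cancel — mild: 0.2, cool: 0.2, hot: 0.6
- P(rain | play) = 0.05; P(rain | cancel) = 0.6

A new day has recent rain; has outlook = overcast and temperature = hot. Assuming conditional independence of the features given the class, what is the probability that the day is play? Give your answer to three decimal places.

0.143

play: 0.5 × 0.8 × 0.3 × 0.05 = 0.006
cancel: 0.5 × 0.2 × 0.6 × 0.6 = 0.036
P(play | x) = 0.006 / 0.042 ≈ 0.143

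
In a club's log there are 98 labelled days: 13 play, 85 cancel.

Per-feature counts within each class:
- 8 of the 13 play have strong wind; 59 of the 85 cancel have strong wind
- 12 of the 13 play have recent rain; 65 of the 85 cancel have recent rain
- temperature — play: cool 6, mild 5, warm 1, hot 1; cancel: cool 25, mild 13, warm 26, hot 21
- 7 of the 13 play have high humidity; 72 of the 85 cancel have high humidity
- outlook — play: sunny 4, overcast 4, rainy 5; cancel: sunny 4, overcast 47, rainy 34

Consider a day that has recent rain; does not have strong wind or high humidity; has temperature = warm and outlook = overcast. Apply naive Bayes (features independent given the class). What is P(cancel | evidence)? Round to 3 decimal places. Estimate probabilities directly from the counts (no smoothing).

0.911

play: (13/98) × (5/13) × (12/13) × (1/13) × (6/13) × (4/13) ≈ 0.000514473
cancel: (85/98) × (26/85) × (65/85) × (26/85) × (13/85) × (47/85) ≈ 0.00524807
P(cancel | x) = 0.00524807 / 0.005762543 ≈ 0.911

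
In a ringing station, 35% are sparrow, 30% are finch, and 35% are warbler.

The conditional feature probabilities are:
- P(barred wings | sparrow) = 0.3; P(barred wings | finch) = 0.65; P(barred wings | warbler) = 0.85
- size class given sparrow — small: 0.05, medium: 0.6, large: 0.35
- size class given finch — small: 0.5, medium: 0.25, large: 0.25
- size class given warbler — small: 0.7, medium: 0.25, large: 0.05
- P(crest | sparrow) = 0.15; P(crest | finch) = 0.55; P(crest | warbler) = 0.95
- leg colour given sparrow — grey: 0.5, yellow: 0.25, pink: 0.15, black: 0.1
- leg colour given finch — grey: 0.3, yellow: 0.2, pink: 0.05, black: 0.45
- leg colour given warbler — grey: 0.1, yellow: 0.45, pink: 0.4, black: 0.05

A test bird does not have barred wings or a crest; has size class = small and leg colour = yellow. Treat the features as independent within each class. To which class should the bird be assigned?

finch

sparrow: 0.35 × (1−0.3) × 0.05 × (1−0.15) × 0.25 = 0.002603125
finch: 0.3 × (1−0.65) × 0.5 × (1−0.55) × 0.2 = 0.004725
warbler: 0.35 × (1−0.85) × 0.7 × (1−0.95) × 0.45 = 0.000826875
Highest score → finch.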